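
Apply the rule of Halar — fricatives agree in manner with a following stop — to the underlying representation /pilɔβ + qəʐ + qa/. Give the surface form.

The rule targets /β/ (voiced bilabial fricative), which sits before the trigger /q/ (stop).
A voiced bilabial stop is [b], so the surface segment is [b].
At the second juncture, /ʐ/ likewise becomes [ɖ] adjacent to /q/.

[pilɔbqəɖqa]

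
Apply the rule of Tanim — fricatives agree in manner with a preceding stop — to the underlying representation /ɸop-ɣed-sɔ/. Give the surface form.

The rule targets /ɣ/ (voiced velar fricative), which sits after the trigger /p/ (stop).
A voiced velar stop is [g], so the surface segment is [g].
At the second juncture, /s/ likewise becomes [t] adjacent to /d/.

[ɸopgedtɔ]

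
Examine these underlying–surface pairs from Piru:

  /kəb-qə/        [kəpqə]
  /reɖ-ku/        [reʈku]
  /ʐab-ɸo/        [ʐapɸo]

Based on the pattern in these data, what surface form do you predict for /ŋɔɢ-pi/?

The data show regressive voicing assimilation: /b/ → [p] before /q/; /ɖ/ → [ʈ] before /k/; /b/ → [p] before /ɸ/. In each pair only voicing changes, matching the following consonant, while place and manner stay constant.
/ɢ/ is a voiced uvular stop. The following trigger /p/ is voiceless, so /ɢ/ must become voiceless as well.
The voiceless uvular stop is [q], so /ɢ/ → [q].

[ŋɔqpi]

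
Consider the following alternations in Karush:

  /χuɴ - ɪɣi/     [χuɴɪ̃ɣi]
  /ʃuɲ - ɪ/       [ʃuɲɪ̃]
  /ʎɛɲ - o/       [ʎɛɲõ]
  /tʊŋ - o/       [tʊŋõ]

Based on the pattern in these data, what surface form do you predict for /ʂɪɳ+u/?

[ʂɪɳũ]

The data show progressive nasality assimilation (vowel nasalisation): /ɪ/ → [ɪ̃] after /ɴ/; /ɪ/ → [ɪ̃] after /ɲ/; /o/ → [õ] after /ɲ/; /o/ → [õ] after /ŋ/ — a vowel is nasalised by an immediately preceding nasal consonant.
The vowel /u/ is adjacent to the preceding nasal /ɳ/, so it acquires [+nasal] and surfaces as [ũ].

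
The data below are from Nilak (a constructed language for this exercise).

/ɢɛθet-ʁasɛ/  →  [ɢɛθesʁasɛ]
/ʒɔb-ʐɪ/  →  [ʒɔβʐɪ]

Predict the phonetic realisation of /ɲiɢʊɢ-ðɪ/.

The data show regressive manner assimilation: /t/ → [s] before /ʁ/; /b/ → [β] before /ʐ/. In each pair only manner changes, matching the following consonant, while place and voice stay constant.
The rule targets /ɢ/ (voiced uvular stop), which sits before the trigger /ð/ (fricative).
A voiced uvular fricative is [ʁ], so the surface segment is [ʁ].

[ɲiɢʊʁðɪ]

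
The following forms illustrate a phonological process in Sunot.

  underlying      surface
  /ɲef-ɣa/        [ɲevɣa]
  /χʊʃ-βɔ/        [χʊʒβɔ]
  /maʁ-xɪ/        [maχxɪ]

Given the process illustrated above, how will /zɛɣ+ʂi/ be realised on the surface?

[zɛxʂi]

The data show regressive voicing assimilation: /f/ → [v] before /ɣ/; /ʃ/ → [ʒ] before /β/; /ʁ/ → [χ] before /x/. In each pair only voicing changes, matching the following consonant, while place and manner stay constant.
/ɣ/ is a voiced velar fricative. The following trigger /ʂ/ is voiceless, so /ɣ/ must become voiceless as well.
A voiceless velar fricative is [x], so the surface segment is [x].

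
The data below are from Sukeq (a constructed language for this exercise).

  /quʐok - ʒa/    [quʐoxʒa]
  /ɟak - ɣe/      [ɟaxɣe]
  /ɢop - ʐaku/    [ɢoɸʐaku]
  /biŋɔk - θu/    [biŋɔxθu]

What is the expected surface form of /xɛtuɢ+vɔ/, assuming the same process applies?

[xɛtuʁvɔ]

The data show regressive manner assimilation: /k/ → [x] before /ʒ/; /k/ → [x] before /ɣ/; /p/ → [ɸ] before /ʐ/; /k/ → [x] before /θ/. In each pair only manner changes, matching the following consonant, while place and voice stay constant.
The rule targets /ɢ/ (voiced uvular stop), which sits before the trigger /v/ (fricative).
Changing only its manner to fricative gives [ʁ] — the voiced uvular fricative.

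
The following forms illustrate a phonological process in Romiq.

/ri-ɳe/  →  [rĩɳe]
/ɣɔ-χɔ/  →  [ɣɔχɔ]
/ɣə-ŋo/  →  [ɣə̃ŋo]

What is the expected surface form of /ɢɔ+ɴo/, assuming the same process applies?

[ɢɔ̃ɴo]

The data show regressive nasality assimilation (vowel nasalisation): /i/ → [ĩ] before /ɳ/; /ə/ → [ə̃] before /ŋ/ — a vowel is nasalised by an immediately following nasal consonant.
No change occurs in [ɣɔχɔ] because the vowel at the boundary is adjacent to an oral consonant, not a nasal (/ɔ/ next to /χ/).
/ɔ/ sits next to the nasal /ɴ/ and is therefore nasalised to [ɔ̃].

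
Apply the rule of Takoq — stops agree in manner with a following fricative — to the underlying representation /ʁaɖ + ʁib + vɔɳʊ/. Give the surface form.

/ɖ/ is a voiced retroflex stop. The following trigger /ʁ/ is a fricative, so /ɖ/ must become a fricative as well.
The voiced retroflex fricative is [ʐ], so /ɖ/ → [ʐ].
The same rule applies at the second boundary: /b/ → [β] next to /v/.

[ʁaʐʁiβvɔɳʊ]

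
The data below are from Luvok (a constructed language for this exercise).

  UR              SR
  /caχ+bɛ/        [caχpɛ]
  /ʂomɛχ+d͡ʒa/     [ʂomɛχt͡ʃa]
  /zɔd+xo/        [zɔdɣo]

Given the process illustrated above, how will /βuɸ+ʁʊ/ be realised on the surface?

The data show progressive voicing assimilation: /b/ → [p] after /χ/; /d͡ʒ/ → [t͡ʃ] after /χ/; /x/ → [ɣ] after /d/. In each pair only voicing changes, matching the preceding consonant, while place and manner stay constant.
The rule targets /ʁ/ (voiced uvular fricative), which sits after the trigger /ɸ/ (voiceless).
The voiceless uvular fricative is [χ], so /ʁ/ → [χ].

[βuɸχʊ]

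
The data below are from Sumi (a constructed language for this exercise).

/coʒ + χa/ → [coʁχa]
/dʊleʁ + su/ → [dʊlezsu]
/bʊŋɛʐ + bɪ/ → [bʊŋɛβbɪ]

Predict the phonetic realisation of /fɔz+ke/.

[fɔɣke]

The data show regressive place assimilation: /ʒ/ → [ʁ] before /χ/; /ʁ/ → [z] before /s/; /ʐ/ → [β] before /b/. In each pair only place changes, matching the following consonant, while manner and voice stay constant.
The rule targets /z/ (voiced alveolar fricative), which sits before the trigger /k/ (velar).
A voiced velar fricative is [ɣ], so the surface segment is [ɣ].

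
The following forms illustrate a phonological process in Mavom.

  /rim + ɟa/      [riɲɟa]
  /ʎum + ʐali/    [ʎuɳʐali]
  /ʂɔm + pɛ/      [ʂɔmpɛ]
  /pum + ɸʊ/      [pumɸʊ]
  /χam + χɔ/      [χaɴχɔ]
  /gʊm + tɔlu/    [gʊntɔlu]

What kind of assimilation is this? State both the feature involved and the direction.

Comparing underlying and surface forms, /m/ → [ɲ] is the alternation; the neighbouring /ɟ/ is constant.
/m/ is bilabial while /ɟ/ is palatal; the output [ɲ] is palatal, matching the trigger — so the feature that spreads is place.
Manner and voice are unchanged, so the assimilation is partial, not total.
The same holds elsewhere in the data: /m/ → [ɳ] before /ʐ/ (bilabial → retroflex, matching retroflex); /m/ → [ɴ] before /χ/ (bilabial → uvular, matching uvular); /m/ → [n] before /t/ (bilabial → alveolar, matching alveolar) — only place changes, and always toward the following segment.
Nothing changes in [ʂɔmpɛ], [pumɸʊ]: there the adjacent consonants already agree in place (/m/ and /p/ are both bilabial; /m/ and /ɸ/ are both bilabial), so these forms are consistent with the same rule.
The trigger is the following segment, so the direction is regressive (anticipatory).

regressive place assimilation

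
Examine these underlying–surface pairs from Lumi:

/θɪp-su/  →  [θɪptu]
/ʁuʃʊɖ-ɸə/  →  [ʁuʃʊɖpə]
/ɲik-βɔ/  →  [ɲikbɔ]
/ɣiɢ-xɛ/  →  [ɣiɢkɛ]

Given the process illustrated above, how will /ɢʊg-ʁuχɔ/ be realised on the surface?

The data show progressive manner assimilation: /s/ → [t] after /p/; /ɸ/ → [p] after /ɖ/; /β/ → [b] after /k/; /x/ → [k] after /ɢ/. In each pair only manner changes, matching the preceding consonant, while place and voice stay constant.
The rule targets /ʁ/ (voiced uvular fricative), which sits after the trigger /g/ (stop).
The voiced uvular stop is [ɢ], so /ʁ/ → [ɢ].

[ɢʊgɢuχɔ]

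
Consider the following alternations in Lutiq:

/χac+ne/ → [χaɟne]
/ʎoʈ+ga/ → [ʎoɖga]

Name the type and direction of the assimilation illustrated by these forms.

The segment that alternates is /c/, which surfaces as [ɟ] when adjacent to /n/.
/c/ is voiceless while /n/ is voiced; the output [ɟ] is voiced, matching the trigger — so the feature that spreads is voicing.
Place and manner are unchanged, so the assimilation is partial, not total.
The other alternating form patterns the same way: /ʈ/ → [ɖ] before /g/ (voiceless → voiced, matching voiced) — only voicing changes, and always toward the following segment.
The trigger is the following segment, so the direction is regressive (anticipatory).

regressive voicing assimilation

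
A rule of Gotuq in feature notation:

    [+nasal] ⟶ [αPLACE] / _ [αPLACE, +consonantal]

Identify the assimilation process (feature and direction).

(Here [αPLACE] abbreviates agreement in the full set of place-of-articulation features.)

The shared variable α links the value of the place features (abbreviated [PLACE]) on the target to the same value on the neighbouring segment, so place is the feature that assimilates.
The conditioning segment sits to the right of the focus bar, meaning the trigger follows the segment that changes — regressive assimilation.

regressive place assimilation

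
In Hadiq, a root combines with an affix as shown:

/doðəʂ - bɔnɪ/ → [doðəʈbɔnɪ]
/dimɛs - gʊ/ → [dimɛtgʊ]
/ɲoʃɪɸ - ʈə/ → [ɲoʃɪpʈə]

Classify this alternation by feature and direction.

regressive manner assimilation

The segment that alternates is /ʂ/, which surfaces as [ʈ] when adjacent to /b/.
/ʂ/ is a fricative while /b/ is a stop; the output [ʈ] is a stop, matching the trigger — so the feature that spreads is manner.
Place and voice are unchanged, so the assimilation is partial, not total.
Checking the remaining alternations: /s/ → [t] before /g/ (fricative → stop, matching a stop); /ɸ/ → [p] before /ʈ/ (fricative → stop, matching a stop) — only manner changes, and always toward the following segment.
Since the segment that changes precedes the conditioning segment, the assimilation is regressive.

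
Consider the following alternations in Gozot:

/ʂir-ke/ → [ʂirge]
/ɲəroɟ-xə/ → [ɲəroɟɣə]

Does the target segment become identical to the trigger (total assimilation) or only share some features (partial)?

Comparing underlying and surface forms, /k/ → [g] is the alternation; the neighbouring /r/ is constant.
The change voiceless → voiced matches the voicing of the preceding /r/, identifying this as voicing assimilation.
Place and manner are unchanged, so the assimilation is partial, not total.
The other alternating form patterns the same way: /x/ → [ɣ] after /ɟ/ (voiceless → voiced, matching voiced) — only voicing changes, and always toward the preceding segment.

partial assimilation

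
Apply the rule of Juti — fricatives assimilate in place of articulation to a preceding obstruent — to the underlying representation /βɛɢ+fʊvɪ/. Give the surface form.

The rule targets /f/ (voiceless labiodental fricative), which sits after the trigger /ɢ/ (uvular).
The voiceless uvular fricative is [χ], so /f/ → [χ].

[βɛɢχʊvɪ]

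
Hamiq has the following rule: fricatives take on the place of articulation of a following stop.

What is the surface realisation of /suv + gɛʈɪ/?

The rule targets /v/ (voiced labiodental fricative), which sits before the trigger /g/ (velar).
A voiced velar fricative is [ɣ], so the surface segment is [ɣ].

[suɣgɛʈɪ]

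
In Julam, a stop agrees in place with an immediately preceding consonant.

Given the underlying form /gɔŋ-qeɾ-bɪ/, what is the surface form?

The rule targets /q/ (voiceless uvular stop), which sits after the trigger /ŋ/ (velar).
Changing only its place to velar gives [k] — the voiceless velar stop.
The same rule applies at the second boundary: /b/ → [d] next to /ɾ/.

[gɔŋkeɾdɪ]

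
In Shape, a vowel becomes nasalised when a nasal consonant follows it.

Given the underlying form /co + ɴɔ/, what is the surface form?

[cõɴɔ]

/o/ sits next to the nasal /ɴ/ and is therefore nasalised to [õ].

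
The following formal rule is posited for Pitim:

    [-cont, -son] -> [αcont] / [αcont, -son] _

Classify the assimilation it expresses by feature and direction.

progressive manner assimilation

The rule copies [cont] (continuancy) from the environment onto the target stops; since [±cont] encodes the stop/fricative manner contrast, the assimilating dimension is manner.
Since the environment is written before the underscore, the trigger precedes the target; the direction is progressive.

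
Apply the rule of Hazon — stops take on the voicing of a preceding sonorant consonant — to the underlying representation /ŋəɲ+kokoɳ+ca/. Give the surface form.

[ŋəɲgokoɳɟa]

/k/ is a voiceless velar stop. The preceding trigger /ɲ/ is voiced, so /k/ must become voiced as well.
The voiced velar stop is [g], so /k/ → [g].
At the second juncture, /c/ likewise becomes [ɟ] adjacent to /ɳ/.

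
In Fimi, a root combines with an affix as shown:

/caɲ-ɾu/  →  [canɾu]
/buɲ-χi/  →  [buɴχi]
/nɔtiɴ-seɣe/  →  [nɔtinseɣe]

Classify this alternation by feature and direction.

Underlying /ɲ/ is realised as [n] next to /ɾ/; /ɾ/ itself does not change.
/ɲ/ is palatal while /ɾ/ is alveolar; the output [n] is alveolar, matching the trigger — so the feature that spreads is place.
Manner and voice are unchanged, so the assimilation is partial, not total.
Checking the remaining alternations: /ɲ/ → [ɴ] before /χ/ (palatal → uvular, matching uvular); /ɴ/ → [n] before /s/ (uvular → alveolar, matching alveolar) — only place changes, and always toward the following segment.
The trigger is the following segment, so the direction is regressive (anticipatory).

regressive place assimilation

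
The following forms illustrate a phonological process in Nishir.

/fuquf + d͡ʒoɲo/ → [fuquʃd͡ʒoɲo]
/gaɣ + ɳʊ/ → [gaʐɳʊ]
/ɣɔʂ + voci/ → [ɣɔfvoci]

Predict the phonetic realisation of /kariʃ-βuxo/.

The data show regressive place assimilation: /f/ → [ʃ] before /d͡ʒ/; /ɣ/ → [ʐ] before /ɳ/; /ʂ/ → [f] before /v/. In each pair only place changes, matching the following consonant, while manner and voice stay constant.
The rule targets /ʃ/ (voiceless postalveolar fricative), which sits before the trigger /β/ (bilabial).
Changing only its place to bilabial gives [ɸ] — the voiceless bilabial fricative.

[kariɸβuxo]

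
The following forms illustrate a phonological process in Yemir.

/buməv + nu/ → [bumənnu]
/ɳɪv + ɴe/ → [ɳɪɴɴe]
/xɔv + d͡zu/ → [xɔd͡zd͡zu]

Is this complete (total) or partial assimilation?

Underlying /v/ is realised as [n] next to /n/; /n/ itself does not change.
The output [n] is identical to the trigger /n/ — every feature (place, manner, voicing) has been copied — so this is total assimilation.
The remaining alternations confirm this: /v/ → [ɴ] before /ɴ/; /v/ → [d͡z] before /d͡z/ — in each case the output is a copy of the following consonant.

total assimilation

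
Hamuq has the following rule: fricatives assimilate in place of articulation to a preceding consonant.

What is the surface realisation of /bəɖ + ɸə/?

The rule targets /ɸ/ (voiceless bilabial fricative), which sits after the trigger /ɖ/ (retroflex).
The voiceless retroflex fricative is [ʂ], so /ɸ/ → [ʂ].

[bəɖʂə]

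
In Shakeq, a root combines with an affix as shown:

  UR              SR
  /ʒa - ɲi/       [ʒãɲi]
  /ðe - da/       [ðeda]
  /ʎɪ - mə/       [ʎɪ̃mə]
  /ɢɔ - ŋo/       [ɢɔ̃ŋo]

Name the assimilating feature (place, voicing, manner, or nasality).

nasality

The vowel /a/ surfaces as nasalised [ã] next to the following nasal /ɲ/ — it has acquired the [+nasal] feature of its neighbour.
Likewise in the remaining data: /ɪ/ → [ɪ̃] before /m/; /ɔ/ → [ɔ̃] before /ŋ/ — each time a vowel is nasalised next to a following nasal.
No change occurs in [ðeda] because the vowel at the boundary is adjacent to an oral consonant, not a nasal (/e/ next to /d/).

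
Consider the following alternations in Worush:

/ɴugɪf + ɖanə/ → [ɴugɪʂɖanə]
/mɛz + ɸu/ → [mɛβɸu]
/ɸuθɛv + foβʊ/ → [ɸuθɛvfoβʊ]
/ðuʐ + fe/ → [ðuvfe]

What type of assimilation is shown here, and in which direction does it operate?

Comparing underlying and surface forms, /f/ → [ʂ] is the alternation; the neighbouring /ɖ/ is constant.
The change labiodental → retroflex matches the place of the following /ɖ/, identifying this as place assimilation.
Manner and voice are unchanged, so the assimilation is partial, not total.
Checking the remaining alternations: /z/ → [β] before /ɸ/ (alveolar → bilabial, matching bilabial); /ʐ/ → [v] before /f/ (retroflex → labiodental, matching labiodental) — only place changes, and always toward the following segment.
No alternation appears in [ɸuθɛvfoβʊ]: there the adjacent consonants already agree in place (/v/ and /f/ are both labiodental), so this form is consistent with the same rule.
The trigger is the following segment, so the direction is regressive (anticipatory).

regressive place assimilation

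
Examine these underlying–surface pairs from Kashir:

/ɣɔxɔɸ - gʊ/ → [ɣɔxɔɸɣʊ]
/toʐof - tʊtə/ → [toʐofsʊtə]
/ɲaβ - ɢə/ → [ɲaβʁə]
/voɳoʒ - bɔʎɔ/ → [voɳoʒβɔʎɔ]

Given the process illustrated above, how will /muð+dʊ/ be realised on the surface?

[muðzʊ]

The data show progressive manner assimilation: /g/ → [ɣ] after /ɸ/; /t/ → [s] after /f/; /ɢ/ → [ʁ] after /β/; /b/ → [β] after /ʒ/. In each pair only manner changes, matching the preceding consonant, while place and voice stay constant.
The rule targets /d/ (voiced alveolar stop), which sits after the trigger /ð/ (fricative).
The voiced alveolar fricative is [z], so /d/ → [z].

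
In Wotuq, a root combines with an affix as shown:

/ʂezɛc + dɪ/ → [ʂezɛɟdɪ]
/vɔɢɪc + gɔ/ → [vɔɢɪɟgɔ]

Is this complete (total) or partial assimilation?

The segment that alternates is /c/, which surfaces as [ɟ] when adjacent to /d/.
The change voiceless → voiced matches the voicing of the following /d/, identifying this as voicing assimilation.
Place and manner are unchanged, so the assimilation is partial, not total.
The other alternating form patterns the same way: /c/ → [ɟ] before /g/ (voiceless → voiced, matching voiced) — only voicing changes, and always toward the following segment.

partial assimilation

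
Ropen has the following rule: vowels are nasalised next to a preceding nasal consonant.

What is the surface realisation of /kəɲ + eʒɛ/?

[kəɲẽʒɛ]

/e/ sits next to the nasal /ɲ/ and is therefore nasalised to [ẽ].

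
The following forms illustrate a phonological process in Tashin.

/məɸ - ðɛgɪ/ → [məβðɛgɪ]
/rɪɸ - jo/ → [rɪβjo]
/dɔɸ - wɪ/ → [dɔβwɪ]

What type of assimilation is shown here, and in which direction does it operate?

The segment that alternates is /ɸ/, which surfaces as [β] when adjacent to /ð/.
/ɸ/ is voiceless while /ð/ is voiced; the output [β] is voiced, matching the trigger — so the feature that spreads is voicing.
Place and manner are unchanged, so the assimilation is partial, not total.
The same holds elsewhere in the data: /ɸ/ → [β] before /j/ (voiceless → voiced, matching voiced); /ɸ/ → [β] before /w/ (voiceless → voiced, matching voiced) — only voicing changes, and always toward the following segment.
The trigger is the following segment, so the direction is regressive (anticipatory).

regressive voicing assimilation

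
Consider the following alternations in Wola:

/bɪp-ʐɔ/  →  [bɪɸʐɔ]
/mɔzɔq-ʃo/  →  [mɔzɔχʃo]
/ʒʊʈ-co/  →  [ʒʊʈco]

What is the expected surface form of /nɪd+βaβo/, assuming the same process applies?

[nɪzβaβo]

The data show regressive manner assimilation: /p/ → [ɸ] before /ʐ/; /q/ → [χ] before /ʃ/. In each pair only manner changes, matching the following consonant, while place and voice stay constant.
Nothing changes in [ʒʊʈco]: there the adjacent consonants already agree in manner (/ʈ/ and /c/ are both stops), so this form is consistent with the same rule.
The rule targets /d/ (voiced alveolar stop), which sits before the trigger /β/ (fricative).
The voiced alveolar fricative is [z], so /d/ → [z].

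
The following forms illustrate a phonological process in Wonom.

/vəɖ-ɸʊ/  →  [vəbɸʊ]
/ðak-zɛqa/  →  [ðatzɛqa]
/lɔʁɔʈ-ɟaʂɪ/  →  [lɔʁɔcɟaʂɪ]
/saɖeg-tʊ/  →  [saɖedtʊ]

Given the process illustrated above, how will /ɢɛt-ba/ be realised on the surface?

The data show regressive place assimilation: /ɖ/ → [b] before /ɸ/; /k/ → [t] before /z/; /ʈ/ → [c] before /ɟ/; /g/ → [d] before /t/. In each pair only place changes, matching the following consonant, while manner and voice stay constant.
/t/ is a voiceless alveolar stop. The following trigger /b/ is bilabial, so /t/ must become bilabial as well.
The voiceless bilabial stop is [p], so /t/ → [p].

[ɢɛpba]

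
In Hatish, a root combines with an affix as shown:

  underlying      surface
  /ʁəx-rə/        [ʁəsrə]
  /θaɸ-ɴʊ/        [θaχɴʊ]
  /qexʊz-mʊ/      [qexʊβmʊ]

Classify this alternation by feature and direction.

The segment that alternates is /x/, which surfaces as [s] when adjacent to /r/.
The change velar → alveolar matches the place of the following /r/, identifying this as place assimilation.
Manner and voice are unchanged, so the assimilation is partial, not total.
The other alternating forms pattern the same way: /ɸ/ → [χ] before /ɴ/ (bilabial → uvular, matching uvular); /z/ → [β] before /m/ (alveolar → bilabial, matching bilabial) — only place changes, and always toward the following segment.
Since the segment that changes precedes the conditioning segment, the assimilation is regressive.

regressive place assimilation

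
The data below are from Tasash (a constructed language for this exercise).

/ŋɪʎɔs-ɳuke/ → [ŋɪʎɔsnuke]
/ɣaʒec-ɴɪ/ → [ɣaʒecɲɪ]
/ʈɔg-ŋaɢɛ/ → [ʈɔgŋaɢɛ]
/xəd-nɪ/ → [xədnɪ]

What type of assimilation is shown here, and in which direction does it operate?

progressive place assimilation

The segment that alternates is /ɳ/, which surfaces as [n] when adjacent to /s/.
The change retroflex → alveolar matches the place of the preceding /s/, identifying this as place assimilation.
Manner and voice are unchanged, so the assimilation is partial, not total.
The same holds elsewhere in the data: /ɴ/ → [ɲ] after /c/ (uvular → palatal, matching palatal) — only place changes, and always toward the preceding segment.
No alternation appears in [ʈɔgŋaɢɛ], [xədnɪ]: there the adjacent consonants already agree in place (/ŋ/ and /g/ are both velar; /n/ and /d/ are both alveolar), so these forms are consistent with the same rule.
Since the segment that changes follows the conditioning segment, the assimilation is progressive.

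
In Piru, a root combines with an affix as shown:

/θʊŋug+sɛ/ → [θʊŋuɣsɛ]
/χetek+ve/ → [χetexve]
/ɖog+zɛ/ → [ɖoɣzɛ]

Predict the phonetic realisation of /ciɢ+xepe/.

[ciʁxepe]

The data show regressive manner assimilation: /g/ → [ɣ] before /s/; /k/ → [x] before /v/; /g/ → [ɣ] before /z/. In each pair only manner changes, matching the following consonant, while place and voice stay constant.
The rule targets /ɢ/ (voiced uvular stop), which sits before the trigger /x/ (fricative).
A voiced uvular fricative is [ʁ], so the surface segment is [ʁ].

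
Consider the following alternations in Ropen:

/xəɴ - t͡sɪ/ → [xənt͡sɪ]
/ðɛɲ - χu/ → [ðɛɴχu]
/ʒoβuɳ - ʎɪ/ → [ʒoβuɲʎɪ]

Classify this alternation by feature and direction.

Comparing underlying and surface forms, /ɴ/ → [n] is the alternation; the neighbouring /t͡s/ is constant.
/ɴ/ is uvular while /t͡s/ is alveolar; the output [n] is alveolar, matching the trigger — so the feature that spreads is place.
Manner and voice are unchanged, so the assimilation is partial, not total.
The same holds elsewhere in the data: /ɲ/ → [ɴ] before /χ/ (palatal → uvular, matching uvular); /ɳ/ → [ɲ] before /ʎ/ (retroflex → palatal, matching palatal) — only place changes, and always toward the following segment.
The trigger is the following segment, so the direction is regressive (anticipatory).

regressive place assimilation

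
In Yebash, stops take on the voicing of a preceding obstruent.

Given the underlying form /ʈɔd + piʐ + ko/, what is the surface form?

[ʈɔdbiʐgo]

The rule targets /p/ (voiceless bilabial stop), which sits after the trigger /d/ (voiced).
The voiced bilabial stop is [b], so /p/ → [b].
The same rule applies at the second boundary: /k/ → [g] next to /ʐ/.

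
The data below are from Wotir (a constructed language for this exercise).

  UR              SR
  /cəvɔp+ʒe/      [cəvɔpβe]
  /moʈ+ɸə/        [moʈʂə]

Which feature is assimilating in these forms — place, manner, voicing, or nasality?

Underlying /ʒ/ is realised as [β] next to /p/; /p/ itself does not change.
The change postalveolar → bilabial matches the place of the preceding /p/, identifying this as place assimilation.
The other alternating form patterns the same way: /ɸ/ → [ʂ] after /ʈ/ (bilabial → retroflex, matching retroflex) — only place changes, and always toward the preceding segment.

place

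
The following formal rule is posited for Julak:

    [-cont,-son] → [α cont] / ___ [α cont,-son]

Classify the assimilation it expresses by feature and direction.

The rule copies [cont] (continuancy) from the environment onto the target stops; since [±cont] encodes the stop/fricative manner contrast, the assimilating dimension is manner.
The conditioning segment sits to the right of the focus bar, meaning the trigger follows the segment that changes — regressive assimilation.

regressive manner assimilation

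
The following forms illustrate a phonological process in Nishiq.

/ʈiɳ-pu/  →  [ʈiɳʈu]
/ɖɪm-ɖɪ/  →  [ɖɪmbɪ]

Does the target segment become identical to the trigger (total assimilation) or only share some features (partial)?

partial assimilation

Comparing underlying and surface forms, /p/ → [ʈ] is the alternation; the neighbouring /ɳ/ is constant.
/p/ is bilabial while /ɳ/ is retroflex; the output [ʈ] is retroflex, matching the trigger — so the feature that spreads is place.
Manner and voice are unchanged, so the assimilation is partial, not total.
Checking the remaining alternation: /ɖ/ → [b] after /m/ (retroflex → bilabial, matching bilabial) — only place changes, and always toward the preceding segment.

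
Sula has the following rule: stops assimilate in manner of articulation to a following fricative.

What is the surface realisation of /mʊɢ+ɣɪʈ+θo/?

[mʊʁɣɪʂθo]

/ɢ/ is a voiced uvular stop. The following trigger /ɣ/ is a fricative, so /ɢ/ must become a fricative as well.
The voiced uvular fricative is [ʁ], so /ɢ/ → [ʁ].
At the second juncture, /ʈ/ likewise becomes [ʂ] adjacent to /θ/.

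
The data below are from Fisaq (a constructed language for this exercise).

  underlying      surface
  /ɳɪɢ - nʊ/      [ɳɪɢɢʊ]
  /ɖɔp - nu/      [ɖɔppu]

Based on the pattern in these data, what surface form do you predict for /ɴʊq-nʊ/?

[ɴʊqqʊ]

The data show progressive total assimilation (/n/ → [ɢ] after /ɢ/; /n/ → [p] after /p/): in every case the target segment becomes identical to its preceding neighbour, copying more than a single feature.
/n/ is the segment targeted by the rule; it sits immediately after /q/, so it assimilates completely and surfaces as [q].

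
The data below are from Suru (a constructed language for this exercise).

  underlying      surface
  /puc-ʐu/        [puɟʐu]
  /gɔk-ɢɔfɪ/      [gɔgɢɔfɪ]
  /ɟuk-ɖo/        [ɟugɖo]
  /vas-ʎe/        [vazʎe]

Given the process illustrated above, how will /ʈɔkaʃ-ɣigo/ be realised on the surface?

[ʈɔkaʒɣigo]

The data show regressive voicing assimilation: /c/ → [ɟ] before /ʐ/; /k/ → [g] before /ɢ/; /k/ → [g] before /ɖ/; /s/ → [z] before /ʎ/. In each pair only voicing changes, matching the following consonant, while place and manner stay constant.
/ʃ/ is a voiceless postalveolar fricative. The following trigger /ɣ/ is voiced, so /ʃ/ must become voiced as well.
Changing only its voicing to voiced gives [ʒ] — the voiced postalveolar fricative.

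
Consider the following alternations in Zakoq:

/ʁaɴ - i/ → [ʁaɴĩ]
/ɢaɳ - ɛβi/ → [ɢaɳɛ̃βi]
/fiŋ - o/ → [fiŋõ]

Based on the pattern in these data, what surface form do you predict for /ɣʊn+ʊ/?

The data show progressive nasality assimilation (vowel nasalisation): /i/ → [ĩ] after /ɴ/; /ɛ/ → [ɛ̃] after /ɳ/; /o/ → [õ] after /ŋ/ — a vowel is nasalised by an immediately preceding nasal consonant.
/ʊ/ sits next to the nasal /n/ and is therefore nasalised to [ʊ̃].

[ɣʊnʊ̃]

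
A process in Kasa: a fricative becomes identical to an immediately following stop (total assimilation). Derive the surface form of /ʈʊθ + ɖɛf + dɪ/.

[ʈʊɖɖɛddɪ]

/θ/ is the segment targeted by the rule; it sits immediately before /ɖ/, so it assimilates completely and surfaces as [ɖ].
At the second juncture, /f/ likewise becomes [d] adjacent to /d/.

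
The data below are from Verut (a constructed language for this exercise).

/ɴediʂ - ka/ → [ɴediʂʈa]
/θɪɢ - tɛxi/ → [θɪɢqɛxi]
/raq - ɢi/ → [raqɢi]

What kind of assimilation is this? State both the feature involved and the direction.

Underlying /k/ is realised as [ʈ] next to /ʂ/; /ʂ/ itself does not change.
The change velar → retroflex matches the place of the preceding /ʂ/, identifying this as place assimilation.
Manner and voice are unchanged, so the assimilation is partial, not total.
The same holds elsewhere in the data: /t/ → [q] after /ɢ/ (alveolar → uvular, matching uvular) — only place changes, and always toward the preceding segment.
No alternation appears in [raqɢi]: there the adjacent consonants already agree in place (/ɢ/ and /q/ are both uvular), so this form is consistent with the same rule.
The trigger is the preceding segment, so the direction is progressive (perseverative).

progressive place assimilation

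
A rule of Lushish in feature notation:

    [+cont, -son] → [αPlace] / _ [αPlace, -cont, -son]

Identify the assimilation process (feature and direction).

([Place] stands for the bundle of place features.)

regressive place assimilation

The shared variable α links the value of the place features (abbreviated [Place]) on the target to the same value on the neighbouring segment, so place is the feature that assimilates.
Since the environment is written after the underscore, the trigger follows the target; the direction is regressive.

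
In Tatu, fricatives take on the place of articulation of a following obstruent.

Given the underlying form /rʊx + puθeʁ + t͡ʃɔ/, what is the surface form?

The rule targets /x/ (voiceless velar fricative), which sits before the trigger /p/ (bilabial).
Changing only its place to bilabial gives [ɸ] — the voiceless bilabial fricative.
At the second juncture, /ʁ/ likewise becomes [ʒ] adjacent to /t͡ʃ/.

[rʊɸpuθeʒt͡ʃɔ]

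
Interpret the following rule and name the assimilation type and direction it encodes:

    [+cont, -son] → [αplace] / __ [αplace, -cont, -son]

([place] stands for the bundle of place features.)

regressive place assimilation

The shared variable α links the value of the place features (abbreviated [place]) on the target to the same value on the neighbouring segment, so place is the feature that assimilates.
Since the environment is written after the underscore, the trigger follows the target; the direction is regressive.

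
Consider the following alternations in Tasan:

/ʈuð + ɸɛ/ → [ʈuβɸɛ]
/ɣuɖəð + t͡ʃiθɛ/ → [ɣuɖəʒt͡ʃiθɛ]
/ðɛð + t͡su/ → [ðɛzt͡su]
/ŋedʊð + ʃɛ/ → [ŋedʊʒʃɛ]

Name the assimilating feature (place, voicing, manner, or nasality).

place

Comparing underlying and surface forms, /ð/ → [β] is the alternation; the neighbouring /ɸ/ is constant.
The change dental → bilabial matches the place of the following /ɸ/, identifying this as place assimilation.
The other alternating forms pattern the same way: /ð/ → [ʒ] before /t͡ʃ/ (dental → postalveolar, matching postalveolar); /ð/ → [z] before /t͡s/ (dental → alveolar, matching alveolar); /ð/ → [ʒ] before /ʃ/ (dental → postalveolar, matching postalveolar) — only place changes, and always toward the following segment.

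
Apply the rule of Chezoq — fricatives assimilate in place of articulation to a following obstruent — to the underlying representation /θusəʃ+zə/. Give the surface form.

/ʃ/ is a voiceless postalveolar fricative. The following trigger /z/ is alveolar, so /ʃ/ must become alveolar as well.
A voiceless alveolar fricative is [s], so the surface segment is [s].

[θusəszə]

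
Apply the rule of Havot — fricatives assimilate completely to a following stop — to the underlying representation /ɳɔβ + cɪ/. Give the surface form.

/β/ is the segment targeted by the rule; it sits immediately before /c/, so it assimilates completely and surfaces as [c].

[ɳɔccɪ]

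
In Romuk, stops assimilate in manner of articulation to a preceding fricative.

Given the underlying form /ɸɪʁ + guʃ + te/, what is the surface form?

[ɸɪʁɣuʃse]

The rule targets /g/ (voiced velar stop), which sits after the trigger /ʁ/ (fricative).
The voiced velar fricative is [ɣ], so /g/ → [ɣ].
At the second juncture, /t/ likewise becomes [s] adjacent to /ʃ/.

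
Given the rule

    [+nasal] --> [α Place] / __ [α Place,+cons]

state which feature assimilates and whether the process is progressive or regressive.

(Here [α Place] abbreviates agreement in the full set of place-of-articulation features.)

The rule copies the place features (abbreviated [Place]) from the environment onto the target, so the assimilating feature is place.
The conditioning segment sits to the right of the focus bar, meaning the trigger follows the segment that changes — regressive assimilation.

regressive place assimilation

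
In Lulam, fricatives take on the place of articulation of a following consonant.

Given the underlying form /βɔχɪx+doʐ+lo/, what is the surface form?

[βɔχɪsdozlo]

/x/ is a voiceless velar fricative. The following trigger /d/ is alveolar, so /x/ must become alveolar as well.
Changing only its place to alveolar gives [s] — the voiceless alveolar fricative.
The same rule applies at the second boundary: /ʐ/ → [z] next to /l/.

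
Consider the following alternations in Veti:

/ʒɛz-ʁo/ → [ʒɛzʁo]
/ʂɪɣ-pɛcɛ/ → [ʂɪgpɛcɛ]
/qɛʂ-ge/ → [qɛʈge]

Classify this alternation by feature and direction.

regressive manner assimilation

Underlying /ɣ/ is realised as [g] next to /p/; /p/ itself does not change.
The change fricative → stop matches the manner of the following /p/, identifying this as manner assimilation.
Place and voice are unchanged, so the assimilation is partial, not total.
Checking the remaining alternation: /ʂ/ → [ʈ] before /g/ (fricative → stop, matching a stop) — only manner changes, and always toward the following segment.
Nothing changes in [ʒɛzʁo]: there the adjacent consonants already agree in manner (/z/ and /ʁ/ are both fricatives), so this form is consistent with the same rule.
Since the segment that changes precedes the conditioning segment, the assimilation is regressive.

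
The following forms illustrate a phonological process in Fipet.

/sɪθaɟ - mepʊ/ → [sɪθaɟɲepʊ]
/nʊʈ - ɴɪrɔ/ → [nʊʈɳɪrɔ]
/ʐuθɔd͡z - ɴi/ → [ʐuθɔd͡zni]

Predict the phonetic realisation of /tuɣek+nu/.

The data show progressive place assimilation: /m/ → [ɲ] after /ɟ/; /ɴ/ → [ɳ] after /ʈ/; /ɴ/ → [n] after /d͡z/. In each pair only place changes, matching the preceding consonant, while manner and voice stay constant.
/n/ is a voiced alveolar nasal. The preceding trigger /k/ is velar, so /n/ must become velar as well.
The voiced velar nasal is [ŋ], so /n/ → [ŋ].

[tuɣekŋu]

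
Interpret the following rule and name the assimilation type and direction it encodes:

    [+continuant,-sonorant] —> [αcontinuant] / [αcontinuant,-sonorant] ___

The rule copies [continuant] (continuancy) from the environment onto the target fricatives; since [±continuant] encodes the stop/fricative manner contrast, the assimilating dimension is manner.
The conditioning segment sits to the left of the focus bar, meaning the trigger precedes the segment that changes — progressive assimilation.

progressive manner assimilation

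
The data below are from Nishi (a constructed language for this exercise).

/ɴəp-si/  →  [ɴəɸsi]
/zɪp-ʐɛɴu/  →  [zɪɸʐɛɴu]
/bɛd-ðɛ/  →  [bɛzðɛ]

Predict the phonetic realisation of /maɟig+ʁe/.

[maɟiɣʁe]

The data show regressive manner assimilation: /p/ → [ɸ] before /s/; /p/ → [ɸ] before /ʐ/; /d/ → [z] before /ð/. In each pair only manner changes, matching the following consonant, while place and voice stay constant.
/g/ is a voiced velar stop. The following trigger /ʁ/ is a fricative, so /g/ must become a fricative as well.
Changing only its manner to fricative gives [ɣ] — the voiced velar fricative.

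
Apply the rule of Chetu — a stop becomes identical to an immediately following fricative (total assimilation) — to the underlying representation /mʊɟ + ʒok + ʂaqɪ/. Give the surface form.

/ɟ/ is the segment targeted by the rule; it sits immediately before /ʒ/, so it assimilates completely and surfaces as [ʒ].
The same rule applies at the second boundary: /k/ → [ʂ] next to /ʂ/.

[mʊʒʒoʂʂaqɪ]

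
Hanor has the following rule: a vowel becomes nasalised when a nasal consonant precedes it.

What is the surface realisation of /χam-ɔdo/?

/ɔ/ sits next to the nasal /m/ and is therefore nasalised to [ɔ̃].

[χamɔ̃do]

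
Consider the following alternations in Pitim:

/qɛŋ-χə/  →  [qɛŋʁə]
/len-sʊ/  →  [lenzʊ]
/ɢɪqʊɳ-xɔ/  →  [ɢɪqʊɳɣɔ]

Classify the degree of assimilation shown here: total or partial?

Comparing underlying and surface forms, /χ/ → [ʁ] is the alternation; the neighbouring /ŋ/ is constant.
/χ/ is voiceless while /ŋ/ is voiced; the output [ʁ] is voiced, matching the trigger — so the feature that spreads is voicing.
Place and manner are unchanged, so the assimilation is partial, not total.
Checking the remaining alternations: /s/ → [z] after /n/ (voiceless → voiced, matching voiced); /x/ → [ɣ] after /ɳ/ (voiceless → voiced, matching voiced) — only voicing changes, and always toward the preceding segment.

partial assimilation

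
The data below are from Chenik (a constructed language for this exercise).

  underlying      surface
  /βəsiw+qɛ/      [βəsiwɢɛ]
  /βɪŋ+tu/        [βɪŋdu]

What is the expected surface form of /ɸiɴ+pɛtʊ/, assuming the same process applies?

The data show progressive voicing assimilation: /q/ → [ɢ] after /w/; /t/ → [d] after /ŋ/. In each pair only voicing changes, matching the preceding consonant, while place and manner stay constant.
The rule targets /p/ (voiceless bilabial stop), which sits after the trigger /ɴ/ (voiced).
Changing only its voicing to voiced gives [b] — the voiced bilabial stop.

[ɸiɴbɛtʊ]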